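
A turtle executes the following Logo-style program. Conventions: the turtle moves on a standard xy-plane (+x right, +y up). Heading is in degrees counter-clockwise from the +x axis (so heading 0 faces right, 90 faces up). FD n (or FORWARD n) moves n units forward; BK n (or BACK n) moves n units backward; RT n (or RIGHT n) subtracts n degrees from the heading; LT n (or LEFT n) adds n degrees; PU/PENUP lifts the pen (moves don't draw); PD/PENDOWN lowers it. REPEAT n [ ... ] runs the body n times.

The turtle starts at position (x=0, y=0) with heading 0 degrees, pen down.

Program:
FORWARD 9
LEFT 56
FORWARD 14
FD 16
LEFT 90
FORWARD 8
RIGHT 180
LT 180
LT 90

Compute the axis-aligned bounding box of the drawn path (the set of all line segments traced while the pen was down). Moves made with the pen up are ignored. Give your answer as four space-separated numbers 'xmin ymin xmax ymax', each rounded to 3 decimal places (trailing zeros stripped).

Answer: 0 0 25.776 29.345

Derivation:
Executing turtle program step by step:
Start: pos=(0,0), heading=0, pen down
FD 9: (0,0) -> (9,0) [heading=0, draw]
LT 56: heading 0 -> 56
FD 14: (9,0) -> (16.829,11.607) [heading=56, draw]
FD 16: (16.829,11.607) -> (25.776,24.871) [heading=56, draw]
LT 90: heading 56 -> 146
FD 8: (25.776,24.871) -> (19.143,29.345) [heading=146, draw]
RT 180: heading 146 -> 326
LT 180: heading 326 -> 146
LT 90: heading 146 -> 236
Final: pos=(19.143,29.345), heading=236, 4 segment(s) drawn

Segment endpoints: x in {0, 9, 16.829, 19.143, 25.776}, y in {0, 11.607, 24.871, 29.345}
xmin=0, ymin=0, xmax=25.776, ymax=29.345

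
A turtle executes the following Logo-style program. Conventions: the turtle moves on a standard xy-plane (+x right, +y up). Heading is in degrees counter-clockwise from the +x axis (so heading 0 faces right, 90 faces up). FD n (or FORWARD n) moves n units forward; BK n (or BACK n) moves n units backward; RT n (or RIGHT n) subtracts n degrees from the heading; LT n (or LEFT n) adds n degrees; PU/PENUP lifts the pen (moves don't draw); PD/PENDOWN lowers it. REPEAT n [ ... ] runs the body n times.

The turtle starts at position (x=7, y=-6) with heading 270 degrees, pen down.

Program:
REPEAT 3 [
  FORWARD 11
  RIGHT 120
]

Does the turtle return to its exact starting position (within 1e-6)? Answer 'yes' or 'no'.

Answer: yes

Derivation:
Executing turtle program step by step:
Start: pos=(7,-6), heading=270, pen down
REPEAT 3 [
  -- iteration 1/3 --
  FD 11: (7,-6) -> (7,-17) [heading=270, draw]
  RT 120: heading 270 -> 150
  -- iteration 2/3 --
  FD 11: (7,-17) -> (-2.526,-11.5) [heading=150, draw]
  RT 120: heading 150 -> 30
  -- iteration 3/3 --
  FD 11: (-2.526,-11.5) -> (7,-6) [heading=30, draw]
  RT 120: heading 30 -> 270
]
Final: pos=(7,-6), heading=270, 3 segment(s) drawn

Start position: (7, -6)
Final position: (7, -6)
Distance = 0; < 1e-6 -> CLOSED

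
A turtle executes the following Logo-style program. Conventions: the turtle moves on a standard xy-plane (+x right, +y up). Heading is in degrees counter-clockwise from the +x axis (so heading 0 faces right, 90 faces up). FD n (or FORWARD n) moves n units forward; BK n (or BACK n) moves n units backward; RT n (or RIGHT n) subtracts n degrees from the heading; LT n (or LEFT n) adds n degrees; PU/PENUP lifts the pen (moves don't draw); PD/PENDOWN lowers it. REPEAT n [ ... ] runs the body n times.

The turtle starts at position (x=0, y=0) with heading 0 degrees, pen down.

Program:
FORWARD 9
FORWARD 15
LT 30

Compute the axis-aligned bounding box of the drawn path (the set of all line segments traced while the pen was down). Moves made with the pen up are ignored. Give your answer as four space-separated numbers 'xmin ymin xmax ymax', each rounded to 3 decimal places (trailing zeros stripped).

Executing turtle program step by step:
Start: pos=(0,0), heading=0, pen down
FD 9: (0,0) -> (9,0) [heading=0, draw]
FD 15: (9,0) -> (24,0) [heading=0, draw]
LT 30: heading 0 -> 30
Final: pos=(24,0), heading=30, 2 segment(s) drawn

Segment endpoints: x in {0, 9, 24}, y in {0}
xmin=0, ymin=0, xmax=24, ymax=0

Answer: 0 0 24 0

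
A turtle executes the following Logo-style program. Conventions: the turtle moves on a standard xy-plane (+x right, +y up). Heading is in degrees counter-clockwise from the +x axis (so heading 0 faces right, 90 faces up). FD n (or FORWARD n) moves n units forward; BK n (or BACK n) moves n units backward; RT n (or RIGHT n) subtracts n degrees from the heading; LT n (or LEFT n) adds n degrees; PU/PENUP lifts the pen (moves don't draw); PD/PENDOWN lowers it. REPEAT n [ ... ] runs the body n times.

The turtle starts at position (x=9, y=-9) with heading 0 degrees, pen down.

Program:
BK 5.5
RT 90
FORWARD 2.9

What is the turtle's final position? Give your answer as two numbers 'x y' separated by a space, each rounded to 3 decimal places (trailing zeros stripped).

Executing turtle program step by step:
Start: pos=(9,-9), heading=0, pen down
BK 5.5: (9,-9) -> (3.5,-9) [heading=0, draw]
RT 90: heading 0 -> 270
FD 2.9: (3.5,-9) -> (3.5,-11.9) [heading=270, draw]
Final: pos=(3.5,-11.9), heading=270, 2 segment(s) drawn

Answer: 3.5 -11.9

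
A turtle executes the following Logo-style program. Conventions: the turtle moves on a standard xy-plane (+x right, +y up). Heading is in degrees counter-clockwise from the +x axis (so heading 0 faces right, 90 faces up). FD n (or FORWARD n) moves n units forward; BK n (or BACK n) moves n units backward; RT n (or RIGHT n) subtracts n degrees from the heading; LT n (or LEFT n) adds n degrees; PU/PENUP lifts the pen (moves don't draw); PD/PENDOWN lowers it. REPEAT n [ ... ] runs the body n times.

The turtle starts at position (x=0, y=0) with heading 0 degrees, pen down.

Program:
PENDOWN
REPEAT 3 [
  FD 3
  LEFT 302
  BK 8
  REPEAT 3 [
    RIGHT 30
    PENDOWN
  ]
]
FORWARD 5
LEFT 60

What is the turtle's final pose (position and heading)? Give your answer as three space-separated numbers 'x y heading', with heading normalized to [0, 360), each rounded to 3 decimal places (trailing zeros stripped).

Executing turtle program step by step:
Start: pos=(0,0), heading=0, pen down
PD: pen down
REPEAT 3 [
  -- iteration 1/3 --
  FD 3: (0,0) -> (3,0) [heading=0, draw]
  LT 302: heading 0 -> 302
  BK 8: (3,0) -> (-1.239,6.784) [heading=302, draw]
  REPEAT 3 [
    -- iteration 1/3 --
    RT 30: heading 302 -> 272
    PD: pen down
    -- iteration 2/3 --
    RT 30: heading 272 -> 242
    PD: pen down
    -- iteration 3/3 --
    RT 30: heading 242 -> 212
    PD: pen down
  ]
  -- iteration 2/3 --
  FD 3: (-1.239,6.784) -> (-3.783,5.195) [heading=212, draw]
  LT 302: heading 212 -> 154
  BK 8: (-3.783,5.195) -> (3.407,1.688) [heading=154, draw]
  REPEAT 3 [
    -- iteration 1/3 --
    RT 30: heading 154 -> 124
    PD: pen down
    -- iteration 2/3 --
    RT 30: heading 124 -> 94
    PD: pen down
    -- iteration 3/3 --
    RT 30: heading 94 -> 64
    PD: pen down
  ]
  -- iteration 3/3 --
  FD 3: (3.407,1.688) -> (4.722,4.384) [heading=64, draw]
  LT 302: heading 64 -> 6
  BK 8: (4.722,4.384) -> (-3.234,3.548) [heading=6, draw]
  REPEAT 3 [
    -- iteration 1/3 --
    RT 30: heading 6 -> 336
    PD: pen down
    -- iteration 2/3 --
    RT 30: heading 336 -> 306
    PD: pen down
    -- iteration 3/3 --
    RT 30: heading 306 -> 276
    PD: pen down
  ]
]
FD 5: (-3.234,3.548) -> (-2.712,-1.425) [heading=276, draw]
LT 60: heading 276 -> 336
Final: pos=(-2.712,-1.425), heading=336, 7 segment(s) drawn

Answer: -2.712 -1.425 336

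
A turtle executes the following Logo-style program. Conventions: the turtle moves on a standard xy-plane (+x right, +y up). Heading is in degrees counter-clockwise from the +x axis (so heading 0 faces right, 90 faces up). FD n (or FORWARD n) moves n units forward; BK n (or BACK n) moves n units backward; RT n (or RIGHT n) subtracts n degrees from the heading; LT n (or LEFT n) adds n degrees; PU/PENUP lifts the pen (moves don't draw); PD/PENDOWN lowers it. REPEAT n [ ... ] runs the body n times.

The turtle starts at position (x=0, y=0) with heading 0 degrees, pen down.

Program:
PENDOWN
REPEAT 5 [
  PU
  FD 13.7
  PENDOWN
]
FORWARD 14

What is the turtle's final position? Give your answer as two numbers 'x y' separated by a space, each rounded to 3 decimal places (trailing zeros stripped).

Executing turtle program step by step:
Start: pos=(0,0), heading=0, pen down
PD: pen down
REPEAT 5 [
  -- iteration 1/5 --
  PU: pen up
  FD 13.7: (0,0) -> (13.7,0) [heading=0, move]
  PD: pen down
  -- iteration 2/5 --
  PU: pen up
  FD 13.7: (13.7,0) -> (27.4,0) [heading=0, move]
  PD: pen down
  -- iteration 3/5 --
  PU: pen up
  FD 13.7: (27.4,0) -> (41.1,0) [heading=0, move]
  PD: pen down
  -- iteration 4/5 --
  PU: pen up
  FD 13.7: (41.1,0) -> (54.8,0) [heading=0, move]
  PD: pen down
  -- iteration 5/5 --
  PU: pen up
  FD 13.7: (54.8,0) -> (68.5,0) [heading=0, move]
  PD: pen down
]
FD 14: (68.5,0) -> (82.5,0) [heading=0, draw]
Final: pos=(82.5,0), heading=0, 1 segment(s) drawn

Answer: 82.5 0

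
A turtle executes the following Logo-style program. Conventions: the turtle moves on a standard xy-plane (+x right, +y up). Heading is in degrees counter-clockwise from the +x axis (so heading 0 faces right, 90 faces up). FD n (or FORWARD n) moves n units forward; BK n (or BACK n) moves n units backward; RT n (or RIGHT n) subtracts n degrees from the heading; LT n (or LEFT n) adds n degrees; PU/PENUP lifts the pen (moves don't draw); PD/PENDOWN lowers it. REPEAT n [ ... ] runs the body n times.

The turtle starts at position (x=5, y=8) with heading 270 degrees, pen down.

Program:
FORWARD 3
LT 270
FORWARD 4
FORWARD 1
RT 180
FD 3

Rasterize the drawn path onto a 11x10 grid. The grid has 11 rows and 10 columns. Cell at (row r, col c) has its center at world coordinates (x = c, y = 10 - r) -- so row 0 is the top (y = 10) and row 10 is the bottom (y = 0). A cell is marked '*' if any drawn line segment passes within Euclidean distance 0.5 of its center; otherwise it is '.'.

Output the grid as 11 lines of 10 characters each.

Segment 0: (5,8) -> (5,5)
Segment 1: (5,5) -> (1,5)
Segment 2: (1,5) -> (-0,5)
Segment 3: (-0,5) -> (3,5)

Answer: ..........
..........
.....*....
.....*....
.....*....
******....
..........
..........
..........
..........
..........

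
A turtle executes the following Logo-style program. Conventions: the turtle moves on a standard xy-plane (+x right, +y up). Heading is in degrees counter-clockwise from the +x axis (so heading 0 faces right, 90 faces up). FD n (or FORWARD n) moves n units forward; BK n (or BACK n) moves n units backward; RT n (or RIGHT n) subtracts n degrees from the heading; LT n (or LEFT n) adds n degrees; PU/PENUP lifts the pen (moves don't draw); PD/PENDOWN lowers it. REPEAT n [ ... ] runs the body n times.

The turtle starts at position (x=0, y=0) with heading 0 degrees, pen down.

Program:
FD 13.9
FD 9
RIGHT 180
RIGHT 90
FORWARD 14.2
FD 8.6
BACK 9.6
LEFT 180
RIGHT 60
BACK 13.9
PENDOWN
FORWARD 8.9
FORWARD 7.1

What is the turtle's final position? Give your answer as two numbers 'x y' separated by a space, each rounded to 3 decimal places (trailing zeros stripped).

Executing turtle program step by step:
Start: pos=(0,0), heading=0, pen down
FD 13.9: (0,0) -> (13.9,0) [heading=0, draw]
FD 9: (13.9,0) -> (22.9,0) [heading=0, draw]
RT 180: heading 0 -> 180
RT 90: heading 180 -> 90
FD 14.2: (22.9,0) -> (22.9,14.2) [heading=90, draw]
FD 8.6: (22.9,14.2) -> (22.9,22.8) [heading=90, draw]
BK 9.6: (22.9,22.8) -> (22.9,13.2) [heading=90, draw]
LT 180: heading 90 -> 270
RT 60: heading 270 -> 210
BK 13.9: (22.9,13.2) -> (34.938,20.15) [heading=210, draw]
PD: pen down
FD 8.9: (34.938,20.15) -> (27.23,15.7) [heading=210, draw]
FD 7.1: (27.23,15.7) -> (21.081,12.15) [heading=210, draw]
Final: pos=(21.081,12.15), heading=210, 8 segment(s) drawn

Answer: 21.081 12.15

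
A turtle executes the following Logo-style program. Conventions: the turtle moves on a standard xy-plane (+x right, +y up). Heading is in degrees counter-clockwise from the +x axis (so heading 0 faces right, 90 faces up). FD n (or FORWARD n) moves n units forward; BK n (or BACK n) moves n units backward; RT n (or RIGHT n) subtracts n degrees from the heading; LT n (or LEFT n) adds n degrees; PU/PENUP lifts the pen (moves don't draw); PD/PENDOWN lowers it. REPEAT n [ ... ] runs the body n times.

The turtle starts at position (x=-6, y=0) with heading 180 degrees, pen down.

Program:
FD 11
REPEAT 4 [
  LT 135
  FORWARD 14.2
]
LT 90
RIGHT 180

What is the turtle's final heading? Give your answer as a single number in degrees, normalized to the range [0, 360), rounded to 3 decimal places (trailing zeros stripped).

Executing turtle program step by step:
Start: pos=(-6,0), heading=180, pen down
FD 11: (-6,0) -> (-17,0) [heading=180, draw]
REPEAT 4 [
  -- iteration 1/4 --
  LT 135: heading 180 -> 315
  FD 14.2: (-17,0) -> (-6.959,-10.041) [heading=315, draw]
  -- iteration 2/4 --
  LT 135: heading 315 -> 90
  FD 14.2: (-6.959,-10.041) -> (-6.959,4.159) [heading=90, draw]
  -- iteration 3/4 --
  LT 135: heading 90 -> 225
  FD 14.2: (-6.959,4.159) -> (-17,-5.882) [heading=225, draw]
  -- iteration 4/4 --
  LT 135: heading 225 -> 0
  FD 14.2: (-17,-5.882) -> (-2.8,-5.882) [heading=0, draw]
]
LT 90: heading 0 -> 90
RT 180: heading 90 -> 270
Final: pos=(-2.8,-5.882), heading=270, 5 segment(s) drawn

Answer: 270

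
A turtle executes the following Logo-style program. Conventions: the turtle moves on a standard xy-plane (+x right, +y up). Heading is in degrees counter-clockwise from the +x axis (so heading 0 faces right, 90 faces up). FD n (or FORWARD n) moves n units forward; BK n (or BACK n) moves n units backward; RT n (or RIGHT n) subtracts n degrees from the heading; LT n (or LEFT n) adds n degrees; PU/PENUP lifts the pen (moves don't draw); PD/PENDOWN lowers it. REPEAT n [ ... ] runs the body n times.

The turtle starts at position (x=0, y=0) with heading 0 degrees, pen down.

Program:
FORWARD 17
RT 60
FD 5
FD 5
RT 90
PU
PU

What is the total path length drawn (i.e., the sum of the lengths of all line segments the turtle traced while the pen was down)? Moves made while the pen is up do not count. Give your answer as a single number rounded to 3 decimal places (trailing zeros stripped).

Answer: 27

Derivation:
Executing turtle program step by step:
Start: pos=(0,0), heading=0, pen down
FD 17: (0,0) -> (17,0) [heading=0, draw]
RT 60: heading 0 -> 300
FD 5: (17,0) -> (19.5,-4.33) [heading=300, draw]
FD 5: (19.5,-4.33) -> (22,-8.66) [heading=300, draw]
RT 90: heading 300 -> 210
PU: pen up
PU: pen up
Final: pos=(22,-8.66), heading=210, 3 segment(s) drawn

Segment lengths:
  seg 1: (0,0) -> (17,0), length = 17
  seg 2: (17,0) -> (19.5,-4.33), length = 5
  seg 3: (19.5,-4.33) -> (22,-8.66), length = 5
Total = 27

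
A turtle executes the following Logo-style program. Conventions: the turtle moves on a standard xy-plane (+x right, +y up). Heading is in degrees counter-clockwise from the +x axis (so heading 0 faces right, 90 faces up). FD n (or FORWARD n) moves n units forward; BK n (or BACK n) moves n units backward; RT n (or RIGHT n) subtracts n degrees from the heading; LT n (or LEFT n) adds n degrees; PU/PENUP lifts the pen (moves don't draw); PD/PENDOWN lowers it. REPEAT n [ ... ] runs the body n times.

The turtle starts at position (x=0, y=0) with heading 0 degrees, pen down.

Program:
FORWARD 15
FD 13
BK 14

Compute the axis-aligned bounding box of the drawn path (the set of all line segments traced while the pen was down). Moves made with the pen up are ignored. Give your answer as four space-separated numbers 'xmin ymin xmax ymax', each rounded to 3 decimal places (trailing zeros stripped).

Answer: 0 0 28 0

Derivation:
Executing turtle program step by step:
Start: pos=(0,0), heading=0, pen down
FD 15: (0,0) -> (15,0) [heading=0, draw]
FD 13: (15,0) -> (28,0) [heading=0, draw]
BK 14: (28,0) -> (14,0) [heading=0, draw]
Final: pos=(14,0), heading=0, 3 segment(s) drawn

Segment endpoints: x in {0, 14, 15, 28}, y in {0}
xmin=0, ymin=0, xmax=28, ymax=0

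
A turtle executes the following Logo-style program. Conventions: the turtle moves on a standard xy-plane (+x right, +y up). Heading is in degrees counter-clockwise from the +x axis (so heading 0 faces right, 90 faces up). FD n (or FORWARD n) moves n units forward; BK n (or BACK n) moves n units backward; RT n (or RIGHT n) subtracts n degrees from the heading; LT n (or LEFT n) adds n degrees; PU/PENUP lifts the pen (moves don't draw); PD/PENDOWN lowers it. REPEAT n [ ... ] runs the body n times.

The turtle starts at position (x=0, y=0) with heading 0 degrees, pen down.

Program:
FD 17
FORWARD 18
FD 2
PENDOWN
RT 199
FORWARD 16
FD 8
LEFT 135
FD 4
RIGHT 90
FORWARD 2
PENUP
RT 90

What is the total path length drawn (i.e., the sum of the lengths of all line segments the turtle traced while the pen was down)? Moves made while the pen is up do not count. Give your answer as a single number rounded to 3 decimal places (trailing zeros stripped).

Answer: 67

Derivation:
Executing turtle program step by step:
Start: pos=(0,0), heading=0, pen down
FD 17: (0,0) -> (17,0) [heading=0, draw]
FD 18: (17,0) -> (35,0) [heading=0, draw]
FD 2: (35,0) -> (37,0) [heading=0, draw]
PD: pen down
RT 199: heading 0 -> 161
FD 16: (37,0) -> (21.872,5.209) [heading=161, draw]
FD 8: (21.872,5.209) -> (14.308,7.814) [heading=161, draw]
LT 135: heading 161 -> 296
FD 4: (14.308,7.814) -> (16.061,4.218) [heading=296, draw]
RT 90: heading 296 -> 206
FD 2: (16.061,4.218) -> (14.263,3.342) [heading=206, draw]
PU: pen up
RT 90: heading 206 -> 116
Final: pos=(14.263,3.342), heading=116, 7 segment(s) drawn

Segment lengths:
  seg 1: (0,0) -> (17,0), length = 17
  seg 2: (17,0) -> (35,0), length = 18
  seg 3: (35,0) -> (37,0), length = 2
  seg 4: (37,0) -> (21.872,5.209), length = 16
  seg 5: (21.872,5.209) -> (14.308,7.814), length = 8
  seg 6: (14.308,7.814) -> (16.061,4.218), length = 4
  seg 7: (16.061,4.218) -> (14.263,3.342), length = 2
Total = 67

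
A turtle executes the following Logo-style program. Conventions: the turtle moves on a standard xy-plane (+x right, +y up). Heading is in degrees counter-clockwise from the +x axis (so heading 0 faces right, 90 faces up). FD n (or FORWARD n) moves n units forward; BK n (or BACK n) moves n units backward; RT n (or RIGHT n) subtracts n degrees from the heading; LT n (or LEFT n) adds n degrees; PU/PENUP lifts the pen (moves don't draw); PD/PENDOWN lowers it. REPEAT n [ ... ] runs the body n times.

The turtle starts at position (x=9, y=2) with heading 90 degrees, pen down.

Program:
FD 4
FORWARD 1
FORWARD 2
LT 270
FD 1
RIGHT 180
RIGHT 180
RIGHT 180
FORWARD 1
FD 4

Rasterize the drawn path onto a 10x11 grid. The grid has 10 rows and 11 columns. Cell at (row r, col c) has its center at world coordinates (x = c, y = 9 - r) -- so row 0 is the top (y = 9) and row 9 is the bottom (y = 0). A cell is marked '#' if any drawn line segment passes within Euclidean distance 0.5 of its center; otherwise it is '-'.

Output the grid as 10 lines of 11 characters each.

Segment 0: (9,2) -> (9,6)
Segment 1: (9,6) -> (9,7)
Segment 2: (9,7) -> (9,9)
Segment 3: (9,9) -> (10,9)
Segment 4: (10,9) -> (9,9)
Segment 5: (9,9) -> (5,9)

Answer: -----######
---------#-
---------#-
---------#-
---------#-
---------#-
---------#-
---------#-
-----------
-----------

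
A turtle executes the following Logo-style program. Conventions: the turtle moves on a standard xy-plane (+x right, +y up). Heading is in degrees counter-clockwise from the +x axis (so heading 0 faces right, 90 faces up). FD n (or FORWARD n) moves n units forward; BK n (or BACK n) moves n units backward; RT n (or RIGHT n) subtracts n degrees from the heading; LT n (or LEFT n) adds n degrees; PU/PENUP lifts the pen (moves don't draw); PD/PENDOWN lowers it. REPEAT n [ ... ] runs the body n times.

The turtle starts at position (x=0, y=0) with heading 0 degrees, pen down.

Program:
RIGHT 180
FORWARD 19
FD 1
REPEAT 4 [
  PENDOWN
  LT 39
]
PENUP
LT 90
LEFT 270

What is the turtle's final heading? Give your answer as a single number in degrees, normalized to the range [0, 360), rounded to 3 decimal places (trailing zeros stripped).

Answer: 336

Derivation:
Executing turtle program step by step:
Start: pos=(0,0), heading=0, pen down
RT 180: heading 0 -> 180
FD 19: (0,0) -> (-19,0) [heading=180, draw]
FD 1: (-19,0) -> (-20,0) [heading=180, draw]
REPEAT 4 [
  -- iteration 1/4 --
  PD: pen down
  LT 39: heading 180 -> 219
  -- iteration 2/4 --
  PD: pen down
  LT 39: heading 219 -> 258
  -- iteration 3/4 --
  PD: pen down
  LT 39: heading 258 -> 297
  -- iteration 4/4 --
  PD: pen down
  LT 39: heading 297 -> 336
]
PU: pen up
LT 90: heading 336 -> 66
LT 270: heading 66 -> 336
Final: pos=(-20,0), heading=336, 2 segment(s) drawn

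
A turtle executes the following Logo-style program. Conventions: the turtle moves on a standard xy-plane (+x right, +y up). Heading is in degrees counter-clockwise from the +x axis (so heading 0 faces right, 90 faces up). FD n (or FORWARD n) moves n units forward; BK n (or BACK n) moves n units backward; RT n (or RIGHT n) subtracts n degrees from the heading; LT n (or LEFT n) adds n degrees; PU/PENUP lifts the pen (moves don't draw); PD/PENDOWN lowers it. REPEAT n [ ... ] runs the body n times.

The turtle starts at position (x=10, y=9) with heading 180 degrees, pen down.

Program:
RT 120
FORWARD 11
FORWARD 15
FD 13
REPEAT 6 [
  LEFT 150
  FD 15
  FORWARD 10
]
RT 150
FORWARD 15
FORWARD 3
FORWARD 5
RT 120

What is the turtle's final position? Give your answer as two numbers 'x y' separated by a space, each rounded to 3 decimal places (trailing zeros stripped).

Executing turtle program step by step:
Start: pos=(10,9), heading=180, pen down
RT 120: heading 180 -> 60
FD 11: (10,9) -> (15.5,18.526) [heading=60, draw]
FD 15: (15.5,18.526) -> (23,31.517) [heading=60, draw]
FD 13: (23,31.517) -> (29.5,42.775) [heading=60, draw]
REPEAT 6 [
  -- iteration 1/6 --
  LT 150: heading 60 -> 210
  FD 15: (29.5,42.775) -> (16.51,35.275) [heading=210, draw]
  FD 10: (16.51,35.275) -> (7.849,30.275) [heading=210, draw]
  -- iteration 2/6 --
  LT 150: heading 210 -> 0
  FD 15: (7.849,30.275) -> (22.849,30.275) [heading=0, draw]
  FD 10: (22.849,30.275) -> (32.849,30.275) [heading=0, draw]
  -- iteration 3/6 --
  LT 150: heading 0 -> 150
  FD 15: (32.849,30.275) -> (19.859,37.775) [heading=150, draw]
  FD 10: (19.859,37.775) -> (11.199,42.775) [heading=150, draw]
  -- iteration 4/6 --
  LT 150: heading 150 -> 300
  FD 15: (11.199,42.775) -> (18.699,29.785) [heading=300, draw]
  FD 10: (18.699,29.785) -> (23.699,21.124) [heading=300, draw]
  -- iteration 5/6 --
  LT 150: heading 300 -> 90
  FD 15: (23.699,21.124) -> (23.699,36.124) [heading=90, draw]
  FD 10: (23.699,36.124) -> (23.699,46.124) [heading=90, draw]
  -- iteration 6/6 --
  LT 150: heading 90 -> 240
  FD 15: (23.699,46.124) -> (16.199,33.134) [heading=240, draw]
  FD 10: (16.199,33.134) -> (11.199,24.474) [heading=240, draw]
]
RT 150: heading 240 -> 90
FD 15: (11.199,24.474) -> (11.199,39.474) [heading=90, draw]
FD 3: (11.199,39.474) -> (11.199,42.474) [heading=90, draw]
FD 5: (11.199,42.474) -> (11.199,47.474) [heading=90, draw]
RT 120: heading 90 -> 330
Final: pos=(11.199,47.474), heading=330, 18 segment(s) drawn

Answer: 11.199 47.474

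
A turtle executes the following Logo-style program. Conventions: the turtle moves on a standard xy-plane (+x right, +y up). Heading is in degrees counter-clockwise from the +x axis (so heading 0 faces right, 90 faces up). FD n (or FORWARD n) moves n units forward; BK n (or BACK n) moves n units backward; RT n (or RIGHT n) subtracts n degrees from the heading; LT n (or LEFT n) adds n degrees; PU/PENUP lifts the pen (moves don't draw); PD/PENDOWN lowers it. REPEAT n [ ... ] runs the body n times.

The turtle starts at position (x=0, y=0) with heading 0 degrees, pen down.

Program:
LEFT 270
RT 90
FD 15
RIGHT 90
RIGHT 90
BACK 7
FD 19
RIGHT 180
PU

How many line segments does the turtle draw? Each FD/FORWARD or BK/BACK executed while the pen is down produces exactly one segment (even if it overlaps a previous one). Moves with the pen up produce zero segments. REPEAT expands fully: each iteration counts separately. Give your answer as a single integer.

Answer: 3

Derivation:
Executing turtle program step by step:
Start: pos=(0,0), heading=0, pen down
LT 270: heading 0 -> 270
RT 90: heading 270 -> 180
FD 15: (0,0) -> (-15,0) [heading=180, draw]
RT 90: heading 180 -> 90
RT 90: heading 90 -> 0
BK 7: (-15,0) -> (-22,0) [heading=0, draw]
FD 19: (-22,0) -> (-3,0) [heading=0, draw]
RT 180: heading 0 -> 180
PU: pen up
Final: pos=(-3,0), heading=180, 3 segment(s) drawn
Segments drawn: 3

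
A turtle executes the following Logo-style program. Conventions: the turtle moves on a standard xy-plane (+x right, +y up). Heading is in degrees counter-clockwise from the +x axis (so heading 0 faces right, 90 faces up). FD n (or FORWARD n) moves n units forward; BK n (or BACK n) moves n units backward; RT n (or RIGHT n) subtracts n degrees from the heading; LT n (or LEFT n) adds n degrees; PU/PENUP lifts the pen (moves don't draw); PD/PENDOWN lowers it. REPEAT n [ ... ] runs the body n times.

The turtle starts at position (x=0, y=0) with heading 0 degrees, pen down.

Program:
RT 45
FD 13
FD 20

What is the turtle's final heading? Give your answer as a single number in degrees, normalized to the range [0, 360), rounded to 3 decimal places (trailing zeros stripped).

Executing turtle program step by step:
Start: pos=(0,0), heading=0, pen down
RT 45: heading 0 -> 315
FD 13: (0,0) -> (9.192,-9.192) [heading=315, draw]
FD 20: (9.192,-9.192) -> (23.335,-23.335) [heading=315, draw]
Final: pos=(23.335,-23.335), heading=315, 2 segment(s) drawn

Answer: 315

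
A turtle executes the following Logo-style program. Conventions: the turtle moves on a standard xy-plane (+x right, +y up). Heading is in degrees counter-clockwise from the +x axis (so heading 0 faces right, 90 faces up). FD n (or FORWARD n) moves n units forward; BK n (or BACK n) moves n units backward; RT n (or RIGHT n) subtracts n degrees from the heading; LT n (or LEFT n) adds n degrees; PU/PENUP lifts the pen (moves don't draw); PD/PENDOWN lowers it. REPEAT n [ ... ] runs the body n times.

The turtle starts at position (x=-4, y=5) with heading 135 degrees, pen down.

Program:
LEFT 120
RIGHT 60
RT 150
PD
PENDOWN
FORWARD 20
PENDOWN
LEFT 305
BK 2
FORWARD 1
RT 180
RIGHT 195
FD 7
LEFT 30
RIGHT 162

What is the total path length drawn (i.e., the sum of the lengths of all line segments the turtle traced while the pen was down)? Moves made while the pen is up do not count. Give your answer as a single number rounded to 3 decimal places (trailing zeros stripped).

Executing turtle program step by step:
Start: pos=(-4,5), heading=135, pen down
LT 120: heading 135 -> 255
RT 60: heading 255 -> 195
RT 150: heading 195 -> 45
PD: pen down
PD: pen down
FD 20: (-4,5) -> (10.142,19.142) [heading=45, draw]
PD: pen down
LT 305: heading 45 -> 350
BK 2: (10.142,19.142) -> (8.173,19.489) [heading=350, draw]
FD 1: (8.173,19.489) -> (9.157,19.316) [heading=350, draw]
RT 180: heading 350 -> 170
RT 195: heading 170 -> 335
FD 7: (9.157,19.316) -> (15.501,16.357) [heading=335, draw]
LT 30: heading 335 -> 5
RT 162: heading 5 -> 203
Final: pos=(15.501,16.357), heading=203, 4 segment(s) drawn

Segment lengths:
  seg 1: (-4,5) -> (10.142,19.142), length = 20
  seg 2: (10.142,19.142) -> (8.173,19.489), length = 2
  seg 3: (8.173,19.489) -> (9.157,19.316), length = 1
  seg 4: (9.157,19.316) -> (15.501,16.357), length = 7
Total = 30

Answer: 30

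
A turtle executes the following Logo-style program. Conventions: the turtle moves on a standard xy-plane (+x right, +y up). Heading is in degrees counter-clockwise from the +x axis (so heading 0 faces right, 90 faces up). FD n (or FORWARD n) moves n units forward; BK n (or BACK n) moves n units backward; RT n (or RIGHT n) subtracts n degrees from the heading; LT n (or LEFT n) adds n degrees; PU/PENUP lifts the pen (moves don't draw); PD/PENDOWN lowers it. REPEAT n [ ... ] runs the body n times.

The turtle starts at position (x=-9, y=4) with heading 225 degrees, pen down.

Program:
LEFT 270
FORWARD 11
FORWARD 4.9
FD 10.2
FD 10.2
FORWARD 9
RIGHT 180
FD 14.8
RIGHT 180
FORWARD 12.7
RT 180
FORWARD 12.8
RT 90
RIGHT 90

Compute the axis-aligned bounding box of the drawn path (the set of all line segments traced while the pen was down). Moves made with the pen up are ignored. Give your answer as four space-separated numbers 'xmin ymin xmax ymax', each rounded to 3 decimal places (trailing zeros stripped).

Answer: -41.032 4 -9 36.032

Derivation:
Executing turtle program step by step:
Start: pos=(-9,4), heading=225, pen down
LT 270: heading 225 -> 135
FD 11: (-9,4) -> (-16.778,11.778) [heading=135, draw]
FD 4.9: (-16.778,11.778) -> (-20.243,15.243) [heading=135, draw]
FD 10.2: (-20.243,15.243) -> (-27.455,22.455) [heading=135, draw]
FD 10.2: (-27.455,22.455) -> (-34.668,29.668) [heading=135, draw]
FD 9: (-34.668,29.668) -> (-41.032,36.032) [heading=135, draw]
RT 180: heading 135 -> 315
FD 14.8: (-41.032,36.032) -> (-30.567,25.567) [heading=315, draw]
RT 180: heading 315 -> 135
FD 12.7: (-30.567,25.567) -> (-39.547,34.547) [heading=135, draw]
RT 180: heading 135 -> 315
FD 12.8: (-39.547,34.547) -> (-30.496,25.496) [heading=315, draw]
RT 90: heading 315 -> 225
RT 90: heading 225 -> 135
Final: pos=(-30.496,25.496), heading=135, 8 segment(s) drawn

Segment endpoints: x in {-41.032, -39.547, -34.668, -30.567, -30.496, -27.455, -20.243, -16.778, -9}, y in {4, 11.778, 15.243, 22.455, 25.496, 25.567, 29.668, 34.547, 36.032}
xmin=-41.032, ymin=4, xmax=-9, ymax=36.032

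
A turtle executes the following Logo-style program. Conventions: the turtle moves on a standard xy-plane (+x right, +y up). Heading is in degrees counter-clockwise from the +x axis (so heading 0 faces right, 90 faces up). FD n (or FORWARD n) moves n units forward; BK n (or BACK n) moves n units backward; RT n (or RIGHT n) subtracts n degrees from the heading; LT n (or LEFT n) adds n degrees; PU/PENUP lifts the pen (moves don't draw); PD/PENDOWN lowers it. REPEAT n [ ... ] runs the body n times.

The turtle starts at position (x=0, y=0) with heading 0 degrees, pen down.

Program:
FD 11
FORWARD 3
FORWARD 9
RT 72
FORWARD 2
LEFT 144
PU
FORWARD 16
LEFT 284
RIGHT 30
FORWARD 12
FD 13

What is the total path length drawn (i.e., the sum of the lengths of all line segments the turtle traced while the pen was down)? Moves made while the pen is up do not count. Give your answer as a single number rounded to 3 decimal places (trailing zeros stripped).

Answer: 25

Derivation:
Executing turtle program step by step:
Start: pos=(0,0), heading=0, pen down
FD 11: (0,0) -> (11,0) [heading=0, draw]
FD 3: (11,0) -> (14,0) [heading=0, draw]
FD 9: (14,0) -> (23,0) [heading=0, draw]
RT 72: heading 0 -> 288
FD 2: (23,0) -> (23.618,-1.902) [heading=288, draw]
LT 144: heading 288 -> 72
PU: pen up
FD 16: (23.618,-1.902) -> (28.562,13.315) [heading=72, move]
LT 284: heading 72 -> 356
RT 30: heading 356 -> 326
FD 12: (28.562,13.315) -> (38.511,6.604) [heading=326, move]
FD 13: (38.511,6.604) -> (49.288,-0.665) [heading=326, move]
Final: pos=(49.288,-0.665), heading=326, 4 segment(s) drawn

Segment lengths:
  seg 1: (0,0) -> (11,0), length = 11
  seg 2: (11,0) -> (14,0), length = 3
  seg 3: (14,0) -> (23,0), length = 9
  seg 4: (23,0) -> (23.618,-1.902), length = 2
Total = 25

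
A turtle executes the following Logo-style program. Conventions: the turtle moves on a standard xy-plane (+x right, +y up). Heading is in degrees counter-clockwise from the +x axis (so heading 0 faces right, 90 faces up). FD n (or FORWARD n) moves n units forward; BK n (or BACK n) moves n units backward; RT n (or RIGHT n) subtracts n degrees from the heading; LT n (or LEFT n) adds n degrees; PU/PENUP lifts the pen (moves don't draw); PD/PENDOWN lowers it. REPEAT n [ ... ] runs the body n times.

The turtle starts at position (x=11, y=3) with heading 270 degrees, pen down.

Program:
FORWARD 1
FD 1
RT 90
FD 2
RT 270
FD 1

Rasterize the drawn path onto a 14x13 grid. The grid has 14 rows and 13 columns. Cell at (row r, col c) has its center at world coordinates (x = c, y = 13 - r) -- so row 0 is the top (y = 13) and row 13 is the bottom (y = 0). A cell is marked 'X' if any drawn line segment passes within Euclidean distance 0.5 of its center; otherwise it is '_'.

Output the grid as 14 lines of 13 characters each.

Answer: _____________
_____________
_____________
_____________
_____________
_____________
_____________
_____________
_____________
_____________
___________X_
___________X_
_________XXX_
_________X___

Derivation:
Segment 0: (11,3) -> (11,2)
Segment 1: (11,2) -> (11,1)
Segment 2: (11,1) -> (9,1)
Segment 3: (9,1) -> (9,0)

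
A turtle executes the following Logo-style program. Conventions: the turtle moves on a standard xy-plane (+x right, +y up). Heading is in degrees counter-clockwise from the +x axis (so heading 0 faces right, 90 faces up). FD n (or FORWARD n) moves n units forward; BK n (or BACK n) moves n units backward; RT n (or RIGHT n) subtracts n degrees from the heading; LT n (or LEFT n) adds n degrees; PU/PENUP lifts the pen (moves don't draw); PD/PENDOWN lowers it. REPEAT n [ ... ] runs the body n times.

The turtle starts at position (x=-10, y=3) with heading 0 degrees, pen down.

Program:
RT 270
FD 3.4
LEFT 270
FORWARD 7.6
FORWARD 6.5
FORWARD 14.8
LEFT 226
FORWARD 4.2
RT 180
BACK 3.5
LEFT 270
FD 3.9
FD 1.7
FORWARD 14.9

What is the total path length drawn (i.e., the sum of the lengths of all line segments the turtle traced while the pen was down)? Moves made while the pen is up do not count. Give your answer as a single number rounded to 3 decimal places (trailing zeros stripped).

Executing turtle program step by step:
Start: pos=(-10,3), heading=0, pen down
RT 270: heading 0 -> 90
FD 3.4: (-10,3) -> (-10,6.4) [heading=90, draw]
LT 270: heading 90 -> 0
FD 7.6: (-10,6.4) -> (-2.4,6.4) [heading=0, draw]
FD 6.5: (-2.4,6.4) -> (4.1,6.4) [heading=0, draw]
FD 14.8: (4.1,6.4) -> (18.9,6.4) [heading=0, draw]
LT 226: heading 0 -> 226
FD 4.2: (18.9,6.4) -> (15.982,3.379) [heading=226, draw]
RT 180: heading 226 -> 46
BK 3.5: (15.982,3.379) -> (13.551,0.861) [heading=46, draw]
LT 270: heading 46 -> 316
FD 3.9: (13.551,0.861) -> (16.357,-1.848) [heading=316, draw]
FD 1.7: (16.357,-1.848) -> (17.579,-3.029) [heading=316, draw]
FD 14.9: (17.579,-3.029) -> (28.298,-13.379) [heading=316, draw]
Final: pos=(28.298,-13.379), heading=316, 9 segment(s) drawn

Segment lengths:
  seg 1: (-10,3) -> (-10,6.4), length = 3.4
  seg 2: (-10,6.4) -> (-2.4,6.4), length = 7.6
  seg 3: (-2.4,6.4) -> (4.1,6.4), length = 6.5
  seg 4: (4.1,6.4) -> (18.9,6.4), length = 14.8
  seg 5: (18.9,6.4) -> (15.982,3.379), length = 4.2
  seg 6: (15.982,3.379) -> (13.551,0.861), length = 3.5
  seg 7: (13.551,0.861) -> (16.357,-1.848), length = 3.9
  seg 8: (16.357,-1.848) -> (17.579,-3.029), length = 1.7
  seg 9: (17.579,-3.029) -> (28.298,-13.379), length = 14.9
Total = 60.5

Answer: 60.5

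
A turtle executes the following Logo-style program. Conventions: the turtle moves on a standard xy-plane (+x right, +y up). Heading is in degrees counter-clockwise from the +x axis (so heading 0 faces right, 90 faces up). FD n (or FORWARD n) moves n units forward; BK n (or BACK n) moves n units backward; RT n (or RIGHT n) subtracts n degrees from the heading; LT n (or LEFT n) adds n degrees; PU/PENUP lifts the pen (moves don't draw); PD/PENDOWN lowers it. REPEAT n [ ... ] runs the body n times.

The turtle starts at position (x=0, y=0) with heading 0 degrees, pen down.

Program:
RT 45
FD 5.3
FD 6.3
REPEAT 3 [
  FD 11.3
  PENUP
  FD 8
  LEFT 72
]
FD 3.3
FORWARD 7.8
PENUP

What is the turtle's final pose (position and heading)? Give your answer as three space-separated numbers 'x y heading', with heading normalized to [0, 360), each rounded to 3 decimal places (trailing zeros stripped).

Answer: 25.063 7.711 171

Derivation:
Executing turtle program step by step:
Start: pos=(0,0), heading=0, pen down
RT 45: heading 0 -> 315
FD 5.3: (0,0) -> (3.748,-3.748) [heading=315, draw]
FD 6.3: (3.748,-3.748) -> (8.202,-8.202) [heading=315, draw]
REPEAT 3 [
  -- iteration 1/3 --
  FD 11.3: (8.202,-8.202) -> (16.193,-16.193) [heading=315, draw]
  PU: pen up
  FD 8: (16.193,-16.193) -> (21.85,-21.85) [heading=315, move]
  LT 72: heading 315 -> 27
  -- iteration 2/3 --
  FD 11.3: (21.85,-21.85) -> (31.918,-16.72) [heading=27, move]
  PU: pen up
  FD 8: (31.918,-16.72) -> (39.046,-13.088) [heading=27, move]
  LT 72: heading 27 -> 99
  -- iteration 3/3 --
  FD 11.3: (39.046,-13.088) -> (37.278,-1.927) [heading=99, move]
  PU: pen up
  FD 8: (37.278,-1.927) -> (36.027,5.975) [heading=99, move]
  LT 72: heading 99 -> 171
]
FD 3.3: (36.027,5.975) -> (32.767,6.491) [heading=171, move]
FD 7.8: (32.767,6.491) -> (25.063,7.711) [heading=171, move]
PU: pen up
Final: pos=(25.063,7.711), heading=171, 3 segment(s) drawn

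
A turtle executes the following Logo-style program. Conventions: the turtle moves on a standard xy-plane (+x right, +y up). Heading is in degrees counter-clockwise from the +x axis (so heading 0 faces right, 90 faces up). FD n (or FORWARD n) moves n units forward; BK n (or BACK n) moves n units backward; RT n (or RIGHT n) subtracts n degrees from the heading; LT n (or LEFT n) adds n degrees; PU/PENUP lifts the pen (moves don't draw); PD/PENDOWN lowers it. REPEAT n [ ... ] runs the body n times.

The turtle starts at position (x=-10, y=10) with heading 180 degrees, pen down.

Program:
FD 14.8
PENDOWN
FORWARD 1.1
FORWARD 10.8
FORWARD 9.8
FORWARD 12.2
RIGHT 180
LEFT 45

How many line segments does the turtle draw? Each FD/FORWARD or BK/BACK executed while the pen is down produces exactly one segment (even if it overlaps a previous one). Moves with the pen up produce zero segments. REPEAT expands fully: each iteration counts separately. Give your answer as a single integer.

Executing turtle program step by step:
Start: pos=(-10,10), heading=180, pen down
FD 14.8: (-10,10) -> (-24.8,10) [heading=180, draw]
PD: pen down
FD 1.1: (-24.8,10) -> (-25.9,10) [heading=180, draw]
FD 10.8: (-25.9,10) -> (-36.7,10) [heading=180, draw]
FD 9.8: (-36.7,10) -> (-46.5,10) [heading=180, draw]
FD 12.2: (-46.5,10) -> (-58.7,10) [heading=180, draw]
RT 180: heading 180 -> 0
LT 45: heading 0 -> 45
Final: pos=(-58.7,10), heading=45, 5 segment(s) drawn
Segments drawn: 5

Answer: 5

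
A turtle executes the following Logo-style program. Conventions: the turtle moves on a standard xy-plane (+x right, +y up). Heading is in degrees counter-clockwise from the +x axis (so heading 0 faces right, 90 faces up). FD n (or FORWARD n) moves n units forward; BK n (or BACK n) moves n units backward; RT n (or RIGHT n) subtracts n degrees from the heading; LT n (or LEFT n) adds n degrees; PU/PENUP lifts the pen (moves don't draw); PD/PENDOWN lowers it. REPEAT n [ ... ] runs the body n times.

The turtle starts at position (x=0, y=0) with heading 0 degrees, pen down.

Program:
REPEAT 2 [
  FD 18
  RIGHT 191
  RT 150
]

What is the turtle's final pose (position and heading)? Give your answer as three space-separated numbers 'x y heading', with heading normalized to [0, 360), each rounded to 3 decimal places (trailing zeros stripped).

Answer: 35.019 5.86 38

Derivation:
Executing turtle program step by step:
Start: pos=(0,0), heading=0, pen down
REPEAT 2 [
  -- iteration 1/2 --
  FD 18: (0,0) -> (18,0) [heading=0, draw]
  RT 191: heading 0 -> 169
  RT 150: heading 169 -> 19
  -- iteration 2/2 --
  FD 18: (18,0) -> (35.019,5.86) [heading=19, draw]
  RT 191: heading 19 -> 188
  RT 150: heading 188 -> 38
]
Final: pos=(35.019,5.86), heading=38, 2 segment(s) drawn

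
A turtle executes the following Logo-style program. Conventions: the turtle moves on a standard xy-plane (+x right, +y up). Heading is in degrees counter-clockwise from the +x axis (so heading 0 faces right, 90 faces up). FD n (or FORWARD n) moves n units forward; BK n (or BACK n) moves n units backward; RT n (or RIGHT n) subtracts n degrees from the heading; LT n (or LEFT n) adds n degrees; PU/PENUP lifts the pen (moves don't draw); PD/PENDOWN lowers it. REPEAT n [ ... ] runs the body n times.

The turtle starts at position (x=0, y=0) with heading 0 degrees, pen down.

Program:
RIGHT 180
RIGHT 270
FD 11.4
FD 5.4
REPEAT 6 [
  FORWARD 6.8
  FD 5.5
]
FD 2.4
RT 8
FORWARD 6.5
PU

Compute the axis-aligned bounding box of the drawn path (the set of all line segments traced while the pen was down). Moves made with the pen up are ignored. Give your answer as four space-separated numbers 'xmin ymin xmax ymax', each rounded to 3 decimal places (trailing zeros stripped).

Answer: -0.905 -99.437 0 0

Derivation:
Executing turtle program step by step:
Start: pos=(0,0), heading=0, pen down
RT 180: heading 0 -> 180
RT 270: heading 180 -> 270
FD 11.4: (0,0) -> (0,-11.4) [heading=270, draw]
FD 5.4: (0,-11.4) -> (0,-16.8) [heading=270, draw]
REPEAT 6 [
  -- iteration 1/6 --
  FD 6.8: (0,-16.8) -> (0,-23.6) [heading=270, draw]
  FD 5.5: (0,-23.6) -> (0,-29.1) [heading=270, draw]
  -- iteration 2/6 --
  FD 6.8: (0,-29.1) -> (0,-35.9) [heading=270, draw]
  FD 5.5: (0,-35.9) -> (0,-41.4) [heading=270, draw]
  -- iteration 3/6 --
  FD 6.8: (0,-41.4) -> (0,-48.2) [heading=270, draw]
  FD 5.5: (0,-48.2) -> (0,-53.7) [heading=270, draw]
  -- iteration 4/6 --
  FD 6.8: (0,-53.7) -> (0,-60.5) [heading=270, draw]
  FD 5.5: (0,-60.5) -> (0,-66) [heading=270, draw]
  -- iteration 5/6 --
  FD 6.8: (0,-66) -> (0,-72.8) [heading=270, draw]
  FD 5.5: (0,-72.8) -> (0,-78.3) [heading=270, draw]
  -- iteration 6/6 --
  FD 6.8: (0,-78.3) -> (0,-85.1) [heading=270, draw]
  FD 5.5: (0,-85.1) -> (0,-90.6) [heading=270, draw]
]
FD 2.4: (0,-90.6) -> (0,-93) [heading=270, draw]
RT 8: heading 270 -> 262
FD 6.5: (0,-93) -> (-0.905,-99.437) [heading=262, draw]
PU: pen up
Final: pos=(-0.905,-99.437), heading=262, 16 segment(s) drawn

Segment endpoints: x in {-0.905, 0, 0, 0, 0, 0, 0, 0, 0, 0, 0, 0, 0, 0, 0, 0, 0}, y in {-99.437, -93, -90.6, -85.1, -78.3, -72.8, -66, -60.5, -53.7, -48.2, -41.4, -35.9, -29.1, -23.6, -16.8, -11.4, 0}
xmin=-0.905, ymin=-99.437, xmax=0, ymax=0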